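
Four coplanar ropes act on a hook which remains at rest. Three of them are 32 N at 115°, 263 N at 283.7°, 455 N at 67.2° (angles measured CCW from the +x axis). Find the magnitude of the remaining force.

F ≈ 296 N

Sum the known components: ΣF_x = 225.1 N, ΣF_y = 192.9 N.
For equilibrium the remaining force must supply (−ΣF_x, −ΣF_y) = (-225.1, -192.9) N.
Magnitude = √((-225.1)² + (-192.9)²) = 296.5 N; direction = atan2(-192.9, -225.1) = 220.6°.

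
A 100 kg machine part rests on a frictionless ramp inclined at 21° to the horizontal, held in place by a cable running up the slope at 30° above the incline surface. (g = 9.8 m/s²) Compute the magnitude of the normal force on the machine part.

Take axes along and perpendicular to the incline. Weight components: W sin 21° = 351.2 N down-slope, W cos 21° = 914.9 N into the surface.
Along incline: T cos 30° = W sin 21° → T = 405.5 N.
Perpendicular: N = W cos 21° − T sin 30° = 712.1 N.

N ≈ 712 N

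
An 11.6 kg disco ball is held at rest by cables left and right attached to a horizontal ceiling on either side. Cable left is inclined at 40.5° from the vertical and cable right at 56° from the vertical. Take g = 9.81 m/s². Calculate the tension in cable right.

Angles from the horizontal: cable left is 90° − 40.5° = 49.5°, cable right is 90° − 56° = 34°.
Weight W = 11.6 × 9.81 = 113.8 N acts straight down.
Horizontal: T_left cos 49.5° = T_right cos 34°  →  T_left = 1.277 T_right.
Vertical: T_left sin 49.5° + T_right sin 34° = 113.8.
Substituting the horizontal relation into the vertical equation gives 1.53 T_right = 113.8, so T_right = 74.38 N.

T_right ≈ 74.4 N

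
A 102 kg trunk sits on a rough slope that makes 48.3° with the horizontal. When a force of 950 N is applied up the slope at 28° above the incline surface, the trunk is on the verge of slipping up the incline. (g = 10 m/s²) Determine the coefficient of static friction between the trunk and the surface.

μ ≈ 0.332

On the verge of sliding up the incline, friction is at its maximum μN and acts down the slope.
Perpendicular to incline: N = W cos 48.3° − P sin 28° = 678.5 − 446 = 232.5 N.
Along incline: P cos 28° − μN = W sin 48.3° → μ = −(W sin 48.3° − P cos 28°) / N = 0.3321.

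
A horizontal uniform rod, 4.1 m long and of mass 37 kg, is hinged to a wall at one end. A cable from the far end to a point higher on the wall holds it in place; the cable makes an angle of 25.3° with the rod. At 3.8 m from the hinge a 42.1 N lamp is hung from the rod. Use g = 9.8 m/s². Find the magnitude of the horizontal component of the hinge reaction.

H_x ≈ 466 N

Take torques about the hinge: T sin 25.3° · 4.1 = 37×9.8×2.05 + 42.1×3.8 = 903.31 N·m.
So T = 903.31 / (0.4274 × 4.1) = 515.54 N.
ΣF_x = 0: H_x = T cos 25.3° = 466.09 N.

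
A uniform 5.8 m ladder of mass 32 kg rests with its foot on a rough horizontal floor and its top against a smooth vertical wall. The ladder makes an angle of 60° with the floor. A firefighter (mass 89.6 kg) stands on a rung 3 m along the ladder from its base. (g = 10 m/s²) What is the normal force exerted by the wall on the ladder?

Torques about the foot: N_wall · 5.8 sin 60° = 32×10×2.9 cos 60° + 89.6×10×3 cos 60° → N_wall = 359.95 N.

N_wall ≈ 360 N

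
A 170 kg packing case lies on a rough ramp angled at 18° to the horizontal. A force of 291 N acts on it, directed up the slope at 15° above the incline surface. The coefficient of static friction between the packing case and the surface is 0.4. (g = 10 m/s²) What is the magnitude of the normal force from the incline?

Axes along / perpendicular to the incline. W sin 18° = 525.3 N down-slope; W cos 18° = 1617 N into the surface.
Perpendicular: N = W cos 18° − P sin 15° = 1617 − 75.32 = 1541 N.
Along incline: P cos 15° + f = W sin 18° (friction acts up-slope) → f = 525.3 − 281.1 = 244.2 N.
|f| = 244.2 N ≤ μN = 616.6 N, so the packing case is indeed static.

N ≈ 1540 N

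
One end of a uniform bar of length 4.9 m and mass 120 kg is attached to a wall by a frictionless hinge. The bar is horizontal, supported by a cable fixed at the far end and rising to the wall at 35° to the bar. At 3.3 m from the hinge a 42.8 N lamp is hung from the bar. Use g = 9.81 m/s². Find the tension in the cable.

T ≈ 1080 N

Take torques about the hinge: T sin 35° · 4.9 = 120×9.81×2.45 + 42.8×3.3 = 3025.4 N·m.
So T = 3025.4 / (0.5736 × 4.9) = 1076.4 N.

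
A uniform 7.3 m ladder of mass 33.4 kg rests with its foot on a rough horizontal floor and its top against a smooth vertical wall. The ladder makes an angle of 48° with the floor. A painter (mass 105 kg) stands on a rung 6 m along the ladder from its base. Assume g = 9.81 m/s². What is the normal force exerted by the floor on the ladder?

N_floor ≈ 1360 N

ΣF_y = 0: N_floor = 33.4×9.81 + 105×9.81 = 1357.7 N.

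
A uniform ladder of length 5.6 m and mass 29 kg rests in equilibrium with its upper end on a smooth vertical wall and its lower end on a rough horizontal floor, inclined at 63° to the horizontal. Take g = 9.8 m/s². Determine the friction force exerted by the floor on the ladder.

Torques about the foot: N_wall · 5.6 sin 63° = 29×9.8×2.8 cos 63° → N_wall = 72.404 N.
ΣF_x = 0: f_floor = N_wall = 72.404 N.

f ≈ 72.4 N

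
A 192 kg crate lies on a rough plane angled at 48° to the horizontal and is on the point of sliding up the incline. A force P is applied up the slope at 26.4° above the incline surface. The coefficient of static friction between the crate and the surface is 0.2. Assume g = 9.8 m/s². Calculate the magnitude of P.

P ≈ 1680 N

On the verge of sliding up the incline, friction equals μN and acts down the slope.
Perpendicular: N + P sin 26.4° = W cos 48° = 1259 N.
Along incline: P cos 26.4° = W sin 48° + μN  with W sin 48° = 1398 N.
Solving the pair for P and N: P = 1676 N, N = 513.9 N (and f = μN = 102.8 N).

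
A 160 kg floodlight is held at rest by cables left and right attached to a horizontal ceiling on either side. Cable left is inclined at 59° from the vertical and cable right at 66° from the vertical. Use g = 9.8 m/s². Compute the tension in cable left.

Angles from the horizontal: cable left is 90° − 59° = 31°, cable right is 90° − 66° = 24°.
Weight W = 160 × 9.8 = 1568 N acts straight down.
Horizontal: T_left cos 31° = T_right cos 24°  →  T_right = 0.9383 T_left.
Vertical: T_left sin 31° + T_right sin 24° = 1568.
Substituting the horizontal relation into the vertical equation gives 0.8967 T_left = 1568, so T_left = 1749 N.

T_left ≈ 1750 N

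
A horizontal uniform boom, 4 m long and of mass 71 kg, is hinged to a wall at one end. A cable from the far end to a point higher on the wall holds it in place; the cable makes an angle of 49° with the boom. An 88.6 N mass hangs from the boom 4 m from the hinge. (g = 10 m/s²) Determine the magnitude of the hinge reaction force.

|H| ≈ 524 N

Take torques about the hinge: T sin 49° · 4 = 71×10×2 + 88.6×4 = 1774.4 N·m.
So T = 1774.4 / (0.7547 × 4) = 587.78 N.
ΣF_x = 0: H_x = T cos 49° = 385.62 N.
ΣF_y = 0: H_y = (71×10 + 88.6) − T sin 49° = 798.6 − 443.6 = 355 N.
|H| = √(H_x² + H_y²) = √((385.62)² + (355)²) = 524.14 N.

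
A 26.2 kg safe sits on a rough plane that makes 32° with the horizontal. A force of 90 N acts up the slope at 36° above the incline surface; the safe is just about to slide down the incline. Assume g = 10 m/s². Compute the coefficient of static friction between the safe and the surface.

On the verge of sliding down the incline, friction is at its maximum μN and acts up the slope.
Perpendicular to incline: N = W cos 32° − P sin 36° = 222.2 − 52.9 = 169.3 N.
Along incline: P cos 36° + μN = W sin 32° → μ = (W sin 32° − P cos 36°) / N = 0.39.

μ ≈ 0.390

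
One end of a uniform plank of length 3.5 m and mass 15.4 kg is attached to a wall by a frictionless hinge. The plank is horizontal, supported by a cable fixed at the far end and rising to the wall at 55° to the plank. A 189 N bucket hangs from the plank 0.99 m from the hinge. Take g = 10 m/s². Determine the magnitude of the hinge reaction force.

Take torques about the hinge: T sin 55° · 3.5 = 15.4×10×1.75 + 189×0.99 = 456.61 N·m.
So T = 456.61 / (0.8192 × 3.5) = 159.26 N.
ΣF_x = 0: H_x = T cos 55° = 91.349 N.
ΣF_y = 0: H_y = (15.4×10 + 189) − T sin 55° = 343 − 130.46 = 212.54 N.
|H| = √(H_x² + H_y²) = √((91.349)² + (212.54)²) = 231.34 N.

|H| ≈ 231 N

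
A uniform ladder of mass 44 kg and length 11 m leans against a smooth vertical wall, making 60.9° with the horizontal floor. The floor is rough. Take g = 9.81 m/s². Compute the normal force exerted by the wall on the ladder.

N_wall ≈ 120 N

Torques about the foot: N_wall · 11 sin 60.9° = 44×9.81×5.5 cos 60.9° → N_wall = 120.12 N.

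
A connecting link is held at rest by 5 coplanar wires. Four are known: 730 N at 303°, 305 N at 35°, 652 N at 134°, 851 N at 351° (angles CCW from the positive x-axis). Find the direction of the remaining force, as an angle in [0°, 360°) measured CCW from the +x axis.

θ ≈ 174°

Sum the known components: ΣF_x = 1035 N, ΣF_y = -101.4 N.
For equilibrium the remaining force must supply (−ΣF_x, −ΣF_y) = (-1035, 101.4) N.
Magnitude = √((-1035)² + (101.4)²) = 1040 N; direction = atan2(101.4, -1035) = 174.4°.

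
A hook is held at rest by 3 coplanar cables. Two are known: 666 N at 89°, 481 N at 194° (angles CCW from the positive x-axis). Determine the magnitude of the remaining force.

F ≈ 714 N

Sum the known components: ΣF_x = -455.1 N, ΣF_y = 549.5 N.
For equilibrium the remaining force must supply (−ΣF_x, −ΣF_y) = (455.1, -549.5) N.
Magnitude = √((455.1)² + (-549.5)²) = 713.5 N; direction = atan2(-549.5, 455.1) = 309.6°.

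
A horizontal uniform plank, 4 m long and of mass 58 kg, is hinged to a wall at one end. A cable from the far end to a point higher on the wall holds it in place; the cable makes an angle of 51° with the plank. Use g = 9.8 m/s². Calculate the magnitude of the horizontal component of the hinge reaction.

H_x ≈ 230 N

Take torques about the hinge: T sin 51° · 4 = 58×9.8×2 = 1136.8 N·m.
So T = 1136.8 / (0.7771 × 4) = 365.7 N.
ΣF_x = 0: H_x = T cos 51° = 230.14 N.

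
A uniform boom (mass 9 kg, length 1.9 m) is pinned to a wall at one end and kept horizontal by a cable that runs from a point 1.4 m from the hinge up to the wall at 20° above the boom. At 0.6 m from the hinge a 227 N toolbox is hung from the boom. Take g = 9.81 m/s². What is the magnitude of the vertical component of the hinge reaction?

|H_y| ≈ 158 N

Take torques about the hinge: T sin 20° · 1.4 = 9×9.81×0.95 + 227×0.6 = 220.08 N·m.
So T = 220.08 / (0.3420 × 1.4) = 459.61 N.
ΣF_y = 0: H_y = (9×9.81 + 227) − T sin 20° = 315.29 − 157.2 = 158.09 N.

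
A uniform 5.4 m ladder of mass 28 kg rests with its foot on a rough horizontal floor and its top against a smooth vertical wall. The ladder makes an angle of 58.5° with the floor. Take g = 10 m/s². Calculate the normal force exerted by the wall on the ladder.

Torques about the foot: N_wall · 5.4 sin 58.5° = 28×10×2.7 cos 58.5° → N_wall = 85.792 N.

N_wall ≈ 85.8 N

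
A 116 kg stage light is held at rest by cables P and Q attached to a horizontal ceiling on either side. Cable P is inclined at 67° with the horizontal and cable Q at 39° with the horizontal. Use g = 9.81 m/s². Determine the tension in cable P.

T_P ≈ 920 N

Weight W = 116 × 9.81 = 1138 N acts straight down.
Horizontal: T_P cos 67° = T_Q cos 39°  →  T_Q = 0.5028 T_P.
Vertical: T_P sin 67° + T_Q sin 39° = 1138.
Substituting the horizontal relation into the vertical equation gives 1.237 T_P = 1138, so T_P = 920 N.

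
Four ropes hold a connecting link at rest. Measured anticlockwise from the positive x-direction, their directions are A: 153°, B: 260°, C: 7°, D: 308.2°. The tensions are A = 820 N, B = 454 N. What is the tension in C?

T_C ≈ 798 N

Resolve: ΣF_x = 820 cos 153° + 454 cos 260° + T_C cos 7° + T_D cos 308.2° = 0.
        ΣF_y = 820 sin 153° + 454 sin 260° + T_C sin 7° + T_D sin 308.2° = 0.
The known terms sum to (-809.5, -74.83) N, so 0.9925 T_C + 0.6184 T_D = 809.5 and 0.1219 T_C − 0.7859 T_D = 74.83.
Solving simultaneously: T_C = 797.8 N, T_D = 28.50 N.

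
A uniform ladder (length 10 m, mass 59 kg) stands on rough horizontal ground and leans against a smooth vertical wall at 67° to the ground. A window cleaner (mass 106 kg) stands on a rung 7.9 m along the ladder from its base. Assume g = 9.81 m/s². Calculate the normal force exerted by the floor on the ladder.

ΣF_y = 0: N_floor = 59×9.81 + 106×9.81 = 1618.7 N.

N_floor ≈ 1620 N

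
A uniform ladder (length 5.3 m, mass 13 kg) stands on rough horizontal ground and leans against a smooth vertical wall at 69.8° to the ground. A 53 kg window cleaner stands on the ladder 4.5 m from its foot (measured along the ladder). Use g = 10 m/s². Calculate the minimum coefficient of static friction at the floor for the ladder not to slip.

μ_min ≈ 0.287

ΣF_y = 0: N_floor = 13×10 + 53×10 = 660 N.
Torques about the foot: N_wall · 5.3 sin 69.8° = 13×10×2.65 cos 69.8° + 53×10×4.5 cos 69.8° → N_wall = 189.48 N.
ΣF_x = 0: f_floor = N_wall = 189.48 N.
μ_min = f_floor / N_floor = 189.48 / 660 = 0.2871.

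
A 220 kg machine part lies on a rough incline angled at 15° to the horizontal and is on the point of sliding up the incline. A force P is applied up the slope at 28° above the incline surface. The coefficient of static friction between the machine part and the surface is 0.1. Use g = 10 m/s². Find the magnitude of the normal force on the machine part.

On the verge of sliding up the incline, friction equals μN and acts down the slope.
Perpendicular: N + P sin 28° = W cos 15° = 2125 N.
Along incline: P cos 28° = W sin 15° + μN  with W sin 15° = 569.4 N.
Solving the pair for P and N: P = 840.9 N, N = 1730 N (and f = μN = 173 N).

N ≈ 1730 N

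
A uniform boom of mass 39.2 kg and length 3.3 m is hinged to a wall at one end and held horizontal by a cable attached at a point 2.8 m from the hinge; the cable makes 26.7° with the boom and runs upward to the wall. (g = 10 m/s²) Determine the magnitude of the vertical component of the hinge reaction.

|H_y| ≈ 161 N

Take torques about the hinge: T sin 26.7° · 2.8 = 39.2×10×1.65 = 646.8 N·m.
So T = 646.8 / (0.4493 × 2.8) = 514.11 N.
ΣF_y = 0: H_y = (39.2×10) − T sin 26.7° = 392 − 231 = 161 N.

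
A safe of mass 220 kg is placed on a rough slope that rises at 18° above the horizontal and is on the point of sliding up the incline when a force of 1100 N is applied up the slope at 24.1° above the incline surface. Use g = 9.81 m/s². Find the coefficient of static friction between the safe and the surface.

μ ≈ 0.210

On the verge of sliding up the incline, friction is at its maximum μN and acts down the slope.
Perpendicular to incline: N = W cos 18° − P sin 24.1° = 2053 − 449.2 = 1603 N.
Along incline: P cos 24.1° − μN = W sin 18° → μ = −(W sin 18° − P cos 24.1°) / N = 0.2103.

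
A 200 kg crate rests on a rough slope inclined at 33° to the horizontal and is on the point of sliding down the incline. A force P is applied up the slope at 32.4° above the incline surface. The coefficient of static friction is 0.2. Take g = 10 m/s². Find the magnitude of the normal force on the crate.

N ≈ 1130 N

On the verge of sliding down the incline, friction equals μN and acts up the slope.
Perpendicular: N + P sin 32.4° = W cos 33° = 1677 N.
Along incline: P cos 32.4° + μN = W sin 33° with W sin 33° = 1089 N.
Solving the pair for P and N: P = 1023 N, N = 1129 N (and f = μN = 225.9 N).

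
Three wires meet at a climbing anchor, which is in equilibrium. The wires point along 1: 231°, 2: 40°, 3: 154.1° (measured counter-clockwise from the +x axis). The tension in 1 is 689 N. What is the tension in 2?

T_2 ≈ 735 N

Resolve: ΣF_x = 689 cos 231° + T_2 cos 40° + T_3 cos 154.1° = 0.
        ΣF_y = 689 sin 231° + T_2 sin 40° + T_3 sin 154.1° = 0.
The known terms sum to (-433.6, -535.5) N, so 0.7660 T_2 − 0.8996 T_3 = 433.6 and 0.6428 T_2 + 0.4368 T_3 = 535.5.
Solving simultaneously: T_2 = 735.1 N, T_3 = 144 N.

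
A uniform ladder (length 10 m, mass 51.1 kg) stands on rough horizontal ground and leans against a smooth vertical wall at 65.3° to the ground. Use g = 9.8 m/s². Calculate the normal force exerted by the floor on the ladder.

N_floor ≈ 501 N

ΣF_y = 0: N_floor = 51.1×9.8 = 500.78 N.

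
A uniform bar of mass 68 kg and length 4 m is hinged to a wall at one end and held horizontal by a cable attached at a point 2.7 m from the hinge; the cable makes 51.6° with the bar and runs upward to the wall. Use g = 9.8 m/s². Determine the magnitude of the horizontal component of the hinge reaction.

Take torques about the hinge: T sin 51.6° · 2.7 = 68×9.8×2 = 1332.8 N·m.
So T = 1332.8 / (0.7837 × 2.7) = 629.88 N.
ΣF_x = 0: H_x = T cos 51.6° = 391.25 N.

H_x ≈ 391 N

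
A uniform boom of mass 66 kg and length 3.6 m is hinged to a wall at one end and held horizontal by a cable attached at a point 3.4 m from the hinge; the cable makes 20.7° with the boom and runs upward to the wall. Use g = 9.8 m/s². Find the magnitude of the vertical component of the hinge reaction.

Take torques about the hinge: T sin 20.7° · 3.4 = 66×9.8×1.8 = 1164.2 N·m.
So T = 1164.2 / (0.3535 × 3.4) = 968.74 N.
ΣF_y = 0: H_y = (66×9.8) − T sin 20.7° = 646.8 − 342.42 = 304.38 N.

|H_y| ≈ 304 N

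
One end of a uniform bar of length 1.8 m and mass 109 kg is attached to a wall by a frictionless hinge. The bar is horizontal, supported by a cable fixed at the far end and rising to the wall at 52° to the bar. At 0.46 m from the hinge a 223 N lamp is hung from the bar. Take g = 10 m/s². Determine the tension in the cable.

T ≈ 764 N

Take torques about the hinge: T sin 52° · 1.8 = 109×10×0.9 + 223×0.46 = 1083.6 N·m.
So T = 1083.6 / (0.7880 × 1.8) = 763.93 N.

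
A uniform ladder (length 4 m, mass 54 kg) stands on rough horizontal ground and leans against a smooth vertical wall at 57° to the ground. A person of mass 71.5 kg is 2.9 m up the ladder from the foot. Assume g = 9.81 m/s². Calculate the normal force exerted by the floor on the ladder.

N_floor ≈ 1230 N

ΣF_y = 0: N_floor = 54×9.81 + 71.5×9.81 = 1231.2 N.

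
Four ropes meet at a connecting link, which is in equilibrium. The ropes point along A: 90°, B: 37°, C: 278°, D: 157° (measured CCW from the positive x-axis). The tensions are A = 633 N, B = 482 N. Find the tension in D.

Resolve: ΣF_x = 633 cos 90° + 482 cos 37° + T_C cos 278° + T_D cos 157° = 0.
        ΣF_y = 633 sin 90° + 482 sin 37° + T_C sin 278° + T_D sin 157° = 0.
The known terms sum to (384.9, 923.1) N, so 0.1392 T_C − 0.9205 T_D = -384.9 and -0.9903 T_C + 0.3907 T_D = -923.1.
Solving simultaneously: T_C = 1167 N, T_D = 594.6 N.

T_D ≈ 595 N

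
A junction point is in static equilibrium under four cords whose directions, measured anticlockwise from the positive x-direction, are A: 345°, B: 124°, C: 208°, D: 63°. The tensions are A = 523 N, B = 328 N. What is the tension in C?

Resolve: ΣF_x = 523 cos 345° + 328 cos 124° + T_C cos 208° + T_D cos 63° = 0.
        ΣF_y = 523 sin 345° + 328 sin 124° + T_C sin 208° + T_D sin 63° = 0.
The known terms sum to (321.8, 136.6) N, so -0.8829 T_C + 0.4540 T_D = -321.8 and -0.4695 T_C + 0.8910 T_D = -136.6.
Solving simultaneously: T_C = 391.7 N, T_D = 53.14 N.

T_C ≈ 392 N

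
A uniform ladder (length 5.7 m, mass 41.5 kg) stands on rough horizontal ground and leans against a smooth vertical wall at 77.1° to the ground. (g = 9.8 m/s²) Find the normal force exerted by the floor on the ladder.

N_floor ≈ 407 N

ΣF_y = 0: N_floor = 41.5×9.8 = 406.7 N.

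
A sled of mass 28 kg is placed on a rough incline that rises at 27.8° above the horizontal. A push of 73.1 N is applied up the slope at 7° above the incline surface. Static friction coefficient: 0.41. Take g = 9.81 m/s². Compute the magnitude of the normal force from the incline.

N ≈ 234 N

Axes along / perpendicular to the incline. W sin 27.8° = 128.1 N down-slope; W cos 27.8° = 243 N into the surface.
Perpendicular: N = W cos 27.8° − P sin 7° = 243 − 8.909 = 234.1 N.
Along incline: P cos 7° + f = W sin 27.8° (friction acts up-slope) → f = 128.1 − 72.56 = 55.55 N.
|f| = 55.55 N ≤ μN = 95.97 N, so the sled is indeed static.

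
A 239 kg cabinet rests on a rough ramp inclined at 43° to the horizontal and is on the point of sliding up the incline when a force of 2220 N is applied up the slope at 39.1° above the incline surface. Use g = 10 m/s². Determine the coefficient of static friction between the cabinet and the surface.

On the verge of sliding up the incline, friction is at its maximum μN and acts down the slope.
Perpendicular to incline: N = W cos 43° − P sin 39.1° = 1748 − 1400 = 347.8 N.
Along incline: P cos 39.1° − μN = W sin 43° → μ = −(W sin 43° − P cos 39.1°) / N = 0.2669.

μ ≈ 0.267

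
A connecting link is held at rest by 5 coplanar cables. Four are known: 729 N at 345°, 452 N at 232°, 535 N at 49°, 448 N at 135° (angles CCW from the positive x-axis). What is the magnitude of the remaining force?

Sum the known components: ΣF_x = 460.1 N, ΣF_y = 175.7 N.
For equilibrium the remaining force must supply (−ΣF_x, −ΣF_y) = (-460.1, -175.7) N.
Magnitude = √((-460.1)² + (-175.7)²) = 492.5 N; direction = atan2(-175.7, -460.1) = 200.9°.

F ≈ 492 N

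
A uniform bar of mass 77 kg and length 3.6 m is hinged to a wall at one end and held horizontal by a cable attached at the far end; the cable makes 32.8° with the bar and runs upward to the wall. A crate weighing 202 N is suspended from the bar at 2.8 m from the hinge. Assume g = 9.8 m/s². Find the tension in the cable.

T ≈ 987 N

Take torques about the hinge: T sin 32.8° · 3.6 = 77×9.8×1.8 + 202×2.8 = 1923.9 N·m.
So T = 1923.9 / (0.5417 × 3.6) = 986.53 N.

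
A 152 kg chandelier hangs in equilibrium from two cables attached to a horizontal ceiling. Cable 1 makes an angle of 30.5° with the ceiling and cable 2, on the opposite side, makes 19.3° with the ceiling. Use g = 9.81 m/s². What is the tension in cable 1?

Weight W = 152 × 9.81 = 1491 N acts straight down.
Horizontal: T_1 cos 30.5° = T_2 cos 19.3°  →  T_2 = 0.9129 T_1.
Vertical: T_1 sin 30.5° + T_2 sin 19.3° = 1491.
Substituting the horizontal relation into the vertical equation gives 0.8093 T_1 = 1491, so T_1 = 1843 N.

T_1 ≈ 1840 N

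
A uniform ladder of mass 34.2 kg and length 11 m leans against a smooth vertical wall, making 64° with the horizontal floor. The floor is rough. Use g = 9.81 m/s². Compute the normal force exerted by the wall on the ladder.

Torques about the foot: N_wall · 11 sin 64° = 34.2×9.81×5.5 cos 64° → N_wall = 81.818 N.

N_wall ≈ 81.8 N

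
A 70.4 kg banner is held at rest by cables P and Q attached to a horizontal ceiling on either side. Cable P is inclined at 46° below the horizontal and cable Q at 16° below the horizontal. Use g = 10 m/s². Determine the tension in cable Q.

T_Q ≈ 554 N

Weight W = 70.4 × 10 = 704 N acts straight down.
Horizontal: T_P cos 46° = T_Q cos 16°  →  T_P = 1.384 T_Q.
Vertical: T_P sin 46° + T_Q sin 16° = 704.
Substituting the horizontal relation into the vertical equation gives 1.271 T_Q = 704, so T_Q = 553.9 N.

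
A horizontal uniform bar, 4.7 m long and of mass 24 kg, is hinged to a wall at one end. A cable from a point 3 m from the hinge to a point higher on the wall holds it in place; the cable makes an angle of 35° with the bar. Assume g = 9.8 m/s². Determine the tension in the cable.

T ≈ 321 N

Take torques about the hinge: T sin 35° · 3 = 24×9.8×2.35 = 552.72 N·m.
So T = 552.72 / (0.5736 × 3) = 321.21 N.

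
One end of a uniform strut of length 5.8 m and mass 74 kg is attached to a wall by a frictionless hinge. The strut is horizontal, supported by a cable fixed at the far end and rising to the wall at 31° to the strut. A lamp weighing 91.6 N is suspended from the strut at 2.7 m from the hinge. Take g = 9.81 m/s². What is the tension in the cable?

T ≈ 788 N

Take torques about the hinge: T sin 31° · 5.8 = 74×9.81×2.9 + 91.6×2.7 = 2352.5 N·m.
So T = 2352.5 / (0.5150 × 5.8) = 787.54 N.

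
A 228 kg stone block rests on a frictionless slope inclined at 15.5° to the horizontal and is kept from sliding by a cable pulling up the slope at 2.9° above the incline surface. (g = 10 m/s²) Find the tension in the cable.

T ≈ 610 N

Take axes along and perpendicular to the incline. Weight components: W sin 15.5° = 609.3 N down-slope, W cos 15.5° = 2197 N into the surface.
Along incline: T cos 2.9° = W sin 15.5° → T = 610.1 N.
Perpendicular: N = W cos 15.5° − T sin 2.9° = 2166 N.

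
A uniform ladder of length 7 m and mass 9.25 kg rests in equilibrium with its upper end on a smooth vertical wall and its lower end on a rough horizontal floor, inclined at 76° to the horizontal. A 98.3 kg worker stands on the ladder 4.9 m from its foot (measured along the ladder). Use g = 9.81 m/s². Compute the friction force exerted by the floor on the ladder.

f ≈ 180 N

Torques about the foot: N_wall · 7 sin 76° = 9.25×9.81×3.5 cos 76° + 98.3×9.81×4.9 cos 76° → N_wall = 179.62 N.
ΣF_x = 0: f_floor = N_wall = 179.62 N.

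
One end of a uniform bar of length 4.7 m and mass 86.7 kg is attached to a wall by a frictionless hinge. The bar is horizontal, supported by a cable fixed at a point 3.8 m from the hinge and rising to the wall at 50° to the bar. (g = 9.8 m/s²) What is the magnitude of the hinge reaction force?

Take torques about the hinge: T sin 50° · 3.8 = 86.7×9.8×2.35 = 1996.7 N·m.
So T = 1996.7 / (0.7660 × 3.8) = 685.92 N.
ΣF_x = 0: H_x = T cos 50° = 440.9 N.
ΣF_y = 0: H_y = (86.7×9.8) − T sin 50° = 849.66 − 525.45 = 324.21 N.
|H| = √(H_x² + H_y²) = √((440.9)² + (324.21)²) = 547.27 N.

|H| ≈ 547 N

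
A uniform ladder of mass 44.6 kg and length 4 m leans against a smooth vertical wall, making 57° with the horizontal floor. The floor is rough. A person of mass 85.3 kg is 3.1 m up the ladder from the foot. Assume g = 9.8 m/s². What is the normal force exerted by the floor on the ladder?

N_floor ≈ 1270 N

ΣF_y = 0: N_floor = 44.6×9.8 + 85.3×9.8 = 1273 N.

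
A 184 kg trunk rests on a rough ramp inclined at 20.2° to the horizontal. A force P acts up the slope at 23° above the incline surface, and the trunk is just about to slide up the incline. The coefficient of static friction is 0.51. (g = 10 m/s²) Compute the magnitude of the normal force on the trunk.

N ≈ 1200 N

On the verge of sliding up the incline, friction equals μN and acts down the slope.
Perpendicular: N + P sin 23° = W cos 20.2° = 1727 N.
Along incline: P cos 23° = W sin 20.2° + μN  with W sin 20.2° = 635.3 N.
Solving the pair for P and N: P = 1354 N, N = 1198 N (and f = μN = 610.9 N).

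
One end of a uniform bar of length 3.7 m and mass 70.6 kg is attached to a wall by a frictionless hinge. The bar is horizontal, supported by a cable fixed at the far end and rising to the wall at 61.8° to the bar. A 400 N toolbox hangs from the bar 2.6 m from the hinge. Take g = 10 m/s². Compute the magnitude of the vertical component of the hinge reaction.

Take torques about the hinge: T sin 61.8° · 3.7 = 70.6×10×1.85 + 400×2.6 = 2346.1 N·m.
So T = 2346.1 / (0.8813 × 3.7) = 719.48 N.
ΣF_y = 0: H_y = (70.6×10 + 400) − T sin 61.8° = 1106 − 634.08 = 471.92 N.

|H_y| ≈ 472 N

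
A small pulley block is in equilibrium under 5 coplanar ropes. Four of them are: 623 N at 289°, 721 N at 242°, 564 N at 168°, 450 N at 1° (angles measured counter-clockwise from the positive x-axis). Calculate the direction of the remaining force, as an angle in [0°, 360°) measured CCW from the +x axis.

Sum the known components: ΣF_x = -237.4 N, ΣF_y = -1101 N.
For equilibrium the remaining force must supply (−ΣF_x, −ΣF_y) = (237.4, 1101) N.
Magnitude = √((237.4)² + (1101)²) = 1126 N; direction = atan2(1101, 237.4) = 77.8°.

θ ≈ 77.8°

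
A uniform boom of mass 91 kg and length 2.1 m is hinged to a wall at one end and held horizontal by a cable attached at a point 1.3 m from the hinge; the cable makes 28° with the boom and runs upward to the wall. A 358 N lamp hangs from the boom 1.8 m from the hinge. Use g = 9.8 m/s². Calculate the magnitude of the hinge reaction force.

|H| ≈ 2290 N

Take torques about the hinge: T sin 28° · 1.3 = 91×9.8×1.05 + 358×1.8 = 1580.8 N·m.
So T = 1580.8 / (0.4695 × 1.3) = 2590.1 N.
ΣF_x = 0: H_x = T cos 28° = 2286.9 N.
ΣF_y = 0: H_y = (91×9.8 + 358) − T sin 28° = 1249.8 − 1216 = 33.808 N.
|H| = √(H_x² + H_y²) = √((2286.9)² + (33.808)²) = 2287.2 N.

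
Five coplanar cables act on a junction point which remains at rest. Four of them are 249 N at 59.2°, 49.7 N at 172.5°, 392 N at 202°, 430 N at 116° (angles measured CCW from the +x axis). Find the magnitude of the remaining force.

Sum the known components: ΣF_x = -473.7 N, ΣF_y = 460 N.
For equilibrium the remaining force must supply (−ΣF_x, −ΣF_y) = (473.7, -460) N.
Magnitude = √((473.7)² + (-460)²) = 660.3 N; direction = atan2(-460, 473.7) = 315.8°.

F ≈ 660 N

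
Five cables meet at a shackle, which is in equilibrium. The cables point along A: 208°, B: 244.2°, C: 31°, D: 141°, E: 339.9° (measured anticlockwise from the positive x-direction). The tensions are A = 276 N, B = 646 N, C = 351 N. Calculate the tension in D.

T_D ≈ 1780 N

Resolve: ΣF_x = 276 cos 208° + 646 cos 244.2° + 351 cos 31° + T_D cos 141° + T_E cos 339.9° = 0.
        ΣF_y = 276 sin 208° + 646 sin 244.2° + 351 sin 31° + T_D sin 141° + T_E sin 339.9° = 0.
The known terms sum to (-224, -530.4) N, so -0.7771 T_D + 0.9391 T_E = 224 and 0.6293 T_D − 0.3437 T_E = 530.4.
Solving simultaneously: T_D = 1775 N, T_E = 1708 N.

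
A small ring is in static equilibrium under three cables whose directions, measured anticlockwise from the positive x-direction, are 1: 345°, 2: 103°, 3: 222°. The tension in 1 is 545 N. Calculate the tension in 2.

T_2 ≈ 523 N

Resolve: ΣF_x = 545 cos 345° + T_2 cos 103° + T_3 cos 222° = 0.
        ΣF_y = 545 sin 345° + T_2 sin 103° + T_3 sin 222° = 0.
The known terms sum to (526.4, -141.1) N, so -0.2250 T_2 − 0.7431 T_3 = -526.4 and 0.9744 T_2 − 0.6691 T_3 = 141.1.
Solving simultaneously: T_2 = 522.6 N, T_3 = 550.2 N.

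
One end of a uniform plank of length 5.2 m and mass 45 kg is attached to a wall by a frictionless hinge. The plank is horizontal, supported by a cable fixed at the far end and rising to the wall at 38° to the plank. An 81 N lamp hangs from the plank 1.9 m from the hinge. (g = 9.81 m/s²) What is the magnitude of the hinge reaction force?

|H| ≈ 420 N

Take torques about the hinge: T sin 38° · 5.2 = 45×9.81×2.6 + 81×1.9 = 1301.7 N·m.
So T = 1301.7 / (0.6157 × 5.2) = 406.59 N.
ΣF_x = 0: H_x = T cos 38° = 320.4 N.
ΣF_y = 0: H_y = (45×9.81 + 81) − T sin 38° = 522.45 − 250.32 = 272.13 N.
|H| = √(H_x² + H_y²) = √((320.4)² + (272.13)²) = 420.37 N.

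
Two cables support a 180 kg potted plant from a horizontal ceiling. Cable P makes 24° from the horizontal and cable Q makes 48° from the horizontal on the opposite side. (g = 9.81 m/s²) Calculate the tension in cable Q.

T_Q ≈ 1700 N

Weight W = 180 × 9.81 = 1766 N acts straight down.
Horizontal: T_P cos 24° = T_Q cos 48°  →  T_P = 0.7325 T_Q.
Vertical: T_P sin 24° + T_Q sin 48° = 1766.
Substituting the horizontal relation into the vertical equation gives 1.041 T_Q = 1766, so T_Q = 1696 N.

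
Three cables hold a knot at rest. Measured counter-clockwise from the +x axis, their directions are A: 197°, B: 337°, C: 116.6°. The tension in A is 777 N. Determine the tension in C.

T_C ≈ 771 N

Resolve: ΣF_x = 777 cos 197° + T_B cos 337° + T_C cos 116.6° = 0.
        ΣF_y = 777 sin 197° + T_B sin 337° + T_C sin 116.6° = 0.
The known terms sum to (-743, -227.2) N, so 0.9205 T_B − 0.4478 T_C = 743 and -0.3907 T_B + 0.8942 T_C = 227.2.
Solving simultaneously: T_B = 1182 N, T_C = 770.6 N.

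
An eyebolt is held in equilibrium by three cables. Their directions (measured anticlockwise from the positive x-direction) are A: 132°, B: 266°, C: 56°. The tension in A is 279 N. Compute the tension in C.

Resolve: ΣF_x = 279 cos 132° + T_B cos 266° + T_C cos 56° = 0.
        ΣF_y = 279 sin 132° + T_B sin 266° + T_C sin 56° = 0.
The known terms sum to (-186.7, 207.3) N, so -0.0698 T_B + 0.5592 T_C = 186.7 and -0.9976 T_B + 0.8290 T_C = -207.3.
Solving simultaneously: T_B = 541.4 N, T_C = 401.4 N.

T_C ≈ 401 N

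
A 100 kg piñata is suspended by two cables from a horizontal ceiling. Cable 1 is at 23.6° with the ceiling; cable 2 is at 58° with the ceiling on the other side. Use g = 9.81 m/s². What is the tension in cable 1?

Weight W = 100 × 9.81 = 981 N acts straight down.
Horizontal: T_1 cos 23.6° = T_2 cos 58°  →  T_2 = 1.729 T_1.
Vertical: T_1 sin 23.6° + T_2 sin 58° = 981.
Substituting the horizontal relation into the vertical equation gives 1.867 T_1 = 981, so T_1 = 525.5 N.

T_1 ≈ 525 N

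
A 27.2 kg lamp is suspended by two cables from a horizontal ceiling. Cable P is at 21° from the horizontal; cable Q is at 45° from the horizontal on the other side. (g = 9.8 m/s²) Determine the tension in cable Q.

T_Q ≈ 272 N

Weight W = 27.2 × 9.8 = 266.6 N acts straight down.
Horizontal: T_P cos 21° = T_Q cos 45°  →  T_P = 0.7574 T_Q.
Vertical: T_P sin 21° + T_Q sin 45° = 266.6.
Substituting the horizontal relation into the vertical equation gives 0.9785 T_Q = 266.6, so T_Q = 272.4 N.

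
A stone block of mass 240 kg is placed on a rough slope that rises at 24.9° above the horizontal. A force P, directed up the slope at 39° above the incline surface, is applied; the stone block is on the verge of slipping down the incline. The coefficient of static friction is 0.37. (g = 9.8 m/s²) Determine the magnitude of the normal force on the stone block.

N ≈ 1900 N

On the verge of sliding down the incline, friction equals μN and acts up the slope.
Perpendicular: N + P sin 39° = W cos 24.9° = 2133 N.
Along incline: P cos 39° + μN = W sin 24.9° with W sin 24.9° = 990.3 N.
Solving the pair for P and N: P = 369.2 N, N = 1901 N (and f = μN = 703.4 N).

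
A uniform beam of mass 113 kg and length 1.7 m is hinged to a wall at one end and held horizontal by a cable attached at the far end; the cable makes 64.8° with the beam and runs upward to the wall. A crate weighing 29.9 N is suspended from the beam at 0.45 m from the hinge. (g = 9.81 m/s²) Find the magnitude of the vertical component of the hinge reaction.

Take torques about the hinge: T sin 64.8° · 1.7 = 113×9.81×0.85 + 29.9×0.45 = 955.71 N·m.
So T = 955.71 / (0.9048 × 1.7) = 621.31 N.
ΣF_y = 0: H_y = (113×9.81 + 29.9) − T sin 64.8° = 1138.4 − 562.18 = 576.25 N.

|H_y| ≈ 576 N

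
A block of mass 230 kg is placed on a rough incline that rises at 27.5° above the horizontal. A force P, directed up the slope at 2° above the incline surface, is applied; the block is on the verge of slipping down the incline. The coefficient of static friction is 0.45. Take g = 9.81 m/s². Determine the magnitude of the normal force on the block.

On the verge of sliding down the incline, friction equals μN and acts up the slope.
Perpendicular: N + P sin 2° = W cos 27.5° = 2001 N.
Along incline: P cos 2° + μN = W sin 27.5° with W sin 27.5° = 1042 N.
Solving the pair for P and N: P = 143.6 N, N = 1996 N (and f = μN = 898.4 N).

N ≈ 2000 N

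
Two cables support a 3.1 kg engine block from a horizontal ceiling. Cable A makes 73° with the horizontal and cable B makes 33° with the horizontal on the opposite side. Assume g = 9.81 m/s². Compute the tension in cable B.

Weight W = 3.1 × 9.81 = 30.41 N acts straight down.
Horizontal: T_A cos 73° = T_B cos 33°  →  T_A = 2.869 T_B.
Vertical: T_A sin 73° + T_B sin 33° = 30.41.
Substituting the horizontal relation into the vertical equation gives 3.288 T_B = 30.41, so T_B = 9.25 N.

T_B ≈ 9.25 N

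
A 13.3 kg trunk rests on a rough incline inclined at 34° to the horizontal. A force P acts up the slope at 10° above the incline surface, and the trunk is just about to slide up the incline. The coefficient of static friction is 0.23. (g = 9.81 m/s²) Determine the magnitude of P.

P ≈ 95.5 N

On the verge of sliding up the incline, friction equals μN and acts down the slope.
Perpendicular: N + P sin 10° = W cos 34° = 108.2 N.
Along incline: P cos 10° = W sin 34° + μN  with W sin 34° = 72.96 N.
Solving the pair for P and N: P = 95.48 N, N = 91.59 N (and f = μN = 21.07 N).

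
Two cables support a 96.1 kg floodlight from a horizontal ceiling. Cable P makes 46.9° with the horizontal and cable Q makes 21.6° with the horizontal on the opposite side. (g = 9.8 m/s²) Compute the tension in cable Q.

T_Q ≈ 692 N

Weight W = 96.1 × 9.8 = 941.8 N acts straight down.
Horizontal: T_P cos 46.9° = T_Q cos 21.6°  →  T_P = 1.361 T_Q.
Vertical: T_P sin 46.9° + T_Q sin 21.6° = 941.8.
Substituting the horizontal relation into the vertical equation gives 1.362 T_Q = 941.8, so T_Q = 691.6 N.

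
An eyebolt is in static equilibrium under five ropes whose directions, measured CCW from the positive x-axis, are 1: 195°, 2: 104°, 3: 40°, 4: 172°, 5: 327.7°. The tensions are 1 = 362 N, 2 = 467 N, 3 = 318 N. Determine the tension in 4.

T_4 ≈ 874 N

Resolve: ΣF_x = 362 cos 195° + 467 cos 104° + 318 cos 40° + T_4 cos 172° + T_5 cos 327.7° = 0.
        ΣF_y = 362 sin 195° + 467 sin 104° + 318 sin 40° + T_4 sin 172° + T_5 sin 327.7° = 0.
The known terms sum to (-219, 563.8) N, so -0.9903 T_4 + 0.8453 T_5 = 219 and 0.1392 T_4 − 0.5344 T_5 = -563.8.
Solving simultaneously: T_4 = 873.7 N, T_5 = 1283 N.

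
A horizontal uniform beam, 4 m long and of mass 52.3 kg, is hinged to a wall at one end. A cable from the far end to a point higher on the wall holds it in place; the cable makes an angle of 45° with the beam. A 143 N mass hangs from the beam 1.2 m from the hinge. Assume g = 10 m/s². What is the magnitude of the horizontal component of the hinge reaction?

H_x ≈ 304 N

Take torques about the hinge: T sin 45° · 4 = 52.3×10×2 + 143×1.2 = 1217.6 N·m.
So T = 1217.6 / (0.7071 × 4) = 430.49 N.
ΣF_x = 0: H_x = T cos 45° = 304.4 N.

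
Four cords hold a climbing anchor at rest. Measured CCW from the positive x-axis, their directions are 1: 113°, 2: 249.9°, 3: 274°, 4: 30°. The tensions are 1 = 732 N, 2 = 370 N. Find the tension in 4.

T_4 ≈ 433 N

Resolve: ΣF_x = 732 cos 113° + 370 cos 249.9° + T_3 cos 274° + T_4 cos 30° = 0.
        ΣF_y = 732 sin 113° + 370 sin 249.9° + T_3 sin 274° + T_4 sin 30° = 0.
The known terms sum to (-413.2, 326.3) N, so 0.0698 T_3 + 0.8660 T_4 = 413.2 and -0.9976 T_3 + 0.5000 T_4 = -326.3.
Solving simultaneously: T_3 = 544.3 N, T_4 = 433.2 N.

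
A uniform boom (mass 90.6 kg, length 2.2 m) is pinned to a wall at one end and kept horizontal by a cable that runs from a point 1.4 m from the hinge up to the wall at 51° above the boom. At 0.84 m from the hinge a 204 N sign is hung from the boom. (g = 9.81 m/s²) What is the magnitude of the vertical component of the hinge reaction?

Take torques about the hinge: T sin 51° · 1.4 = 90.6×9.81×1.1 + 204×0.84 = 1149 N·m.
So T = 1149 / (0.7771 × 1.4) = 1056.1 N.
ΣF_y = 0: H_y = (90.6×9.81 + 204) − T sin 51° = 1092.8 − 820.73 = 272.05 N.

|H_y| ≈ 272 N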